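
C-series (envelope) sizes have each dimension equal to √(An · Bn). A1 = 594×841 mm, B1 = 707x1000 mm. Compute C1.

648 × 917 mm

Short side: √(594 · 707) = √419958 ≈ 648.0 → 648 mm
Long side: √(841 · 1000) = √841000 ≈ 917.1 → 917 mm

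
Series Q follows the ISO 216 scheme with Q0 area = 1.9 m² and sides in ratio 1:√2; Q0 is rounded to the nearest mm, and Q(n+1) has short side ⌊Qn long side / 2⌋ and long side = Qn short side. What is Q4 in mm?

Let Q0's short side be w mm. w · w√2 = 1.9 m² = 1,900,000 mm², so w ≈ 1159.1 mm and w√2 ≈ 1639.2 mm → Q0 = 1159 × 1639 mm.
Q1: ⌊1639/2⌋ × 1159 = 819 × 1159 mm
Q2: ⌊1159/2⌋ × 819 = 579 × 819 mm
Q3: ⌊819/2⌋ × 579 = 409 × 579 mm
Q4: ⌊579/2⌋ × 409 = 289 × 409 mm

289 × 409 mm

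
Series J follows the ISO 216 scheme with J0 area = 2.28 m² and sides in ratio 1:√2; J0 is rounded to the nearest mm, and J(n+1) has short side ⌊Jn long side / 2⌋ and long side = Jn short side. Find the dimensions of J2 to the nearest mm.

Let J0's short side be w mm. w · w√2 = 2.28 m² = 2,280,000 mm², so w ≈ 1269.7 mm and w√2 ≈ 1795.7 mm → J0 = 1270 × 1796 mm.
J1: ⌊1796/2⌋ × 1270 = 898 × 1270 mm
J2: ⌊1270/2⌋ × 898 = 635 × 898 mm

635 × 898 mm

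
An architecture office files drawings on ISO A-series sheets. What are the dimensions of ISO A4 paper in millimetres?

210 × 297 mm

A0 = 841 × 1189 mm (A0 has area 1 m², aspect 1:√2).
A1: ⌊1189/2⌋ × 841 = 594 × 841 mm
A2: ⌊841/2⌋ × 594 = 420 × 594 mm
A3: ⌊594/2⌋ × 420 = 297 × 420 mm
A4: ⌊420/2⌋ × 297 = 210 × 297 mm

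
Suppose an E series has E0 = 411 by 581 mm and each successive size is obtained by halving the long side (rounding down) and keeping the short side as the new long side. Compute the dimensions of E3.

E1: ⌊581/2⌋ × 411 = 290 × 411 mm
E2: ⌊411/2⌋ × 290 = 205 × 290 mm
E3: ⌊290/2⌋ × 205 = 145 × 205 mm

145 × 205 mm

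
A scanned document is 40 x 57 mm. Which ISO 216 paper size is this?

C9 (40 × 57 mm)

Aspect ratio 57/40 ≈ 1.425 — close to the ISO √2 ≈ 1.414.
In the C-series (envelope sizes, between A and B): C9 = 40 × 57 mm.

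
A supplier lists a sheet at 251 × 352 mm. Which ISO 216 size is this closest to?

Aspect ratio 352/251 ≈ 1.402 — close to the ISO √2 ≈ 1.414.
In the B-series (B0 = 1000 × 1414 mm): B4 = 250 × 353 mm.
Off by 2 mm total — nearest standard size.

B4 (250 × 353 mm)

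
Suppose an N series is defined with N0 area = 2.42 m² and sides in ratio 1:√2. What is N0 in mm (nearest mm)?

1308 × 1850 mm

Let the short side be w mm. Then w · w√2 = 2.42 m² = 2,420,000 mm².
w² = 2,420,000/√2, so w ≈ 1308.1 mm; long side = w√2 ≈ 1850.0 mm.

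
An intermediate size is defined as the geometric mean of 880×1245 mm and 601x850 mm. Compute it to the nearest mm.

Short side: √(880 · 601) = √528880 ≈ 727.2 → 727 mm
Long side: √(1245 · 850) = √1058250 ≈ 1028.7 → 1029 mm

727 × 1029 mm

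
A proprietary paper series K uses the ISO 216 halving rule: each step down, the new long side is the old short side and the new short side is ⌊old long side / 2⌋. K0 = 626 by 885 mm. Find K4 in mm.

K1: ⌊885/2⌋ × 626 = 442 × 626 mm
K2: ⌊626/2⌋ × 442 = 313 × 442 mm
K3: ⌊442/2⌋ × 313 = 221 × 313 mm
K4: ⌊313/2⌋ × 221 = 156 × 221 mm

156 × 221 mm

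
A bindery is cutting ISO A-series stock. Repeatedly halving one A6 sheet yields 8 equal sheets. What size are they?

8 = 2^3, so 3 halving steps.
A6 → A7 → … → A9 after 3 steps.

A9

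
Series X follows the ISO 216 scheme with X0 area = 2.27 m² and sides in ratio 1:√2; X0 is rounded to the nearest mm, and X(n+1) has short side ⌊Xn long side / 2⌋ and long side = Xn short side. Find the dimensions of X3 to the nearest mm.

448 × 633 mm

Let X0's short side be w mm. w · w√2 = 2.27 m² = 2,270,000 mm², so w ≈ 1266.9 mm and w√2 ≈ 1791.7 mm → X0 = 1267 × 1792 mm.
X1: ⌊1792/2⌋ × 1267 = 896 × 1267 mm
X2: ⌊1267/2⌋ × 896 = 633 × 896 mm
X3: ⌊896/2⌋ × 633 = 448 × 633 mm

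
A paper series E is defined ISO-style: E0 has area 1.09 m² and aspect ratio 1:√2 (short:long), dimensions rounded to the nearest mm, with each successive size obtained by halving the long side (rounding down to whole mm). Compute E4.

Let E0's short side be w mm. w · w√2 = 1.09 m² = 1,090,000 mm², so w ≈ 877.9 mm and w√2 ≈ 1241.6 mm → E0 = 878 × 1242 mm.
E1: ⌊1242/2⌋ × 878 = 621 × 878 mm
E2: ⌊878/2⌋ × 621 = 439 × 621 mm
E3: ⌊621/2⌋ × 439 = 310 × 439 mm
E4: ⌊439/2⌋ × 310 = 219 × 310 mm

219 × 310 mm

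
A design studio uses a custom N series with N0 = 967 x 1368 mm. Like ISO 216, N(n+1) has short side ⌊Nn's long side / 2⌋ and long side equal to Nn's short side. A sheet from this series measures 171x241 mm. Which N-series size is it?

N0: 967 × 1368 mm
N1: 684 × 967 mm
N2: 483 × 684 mm
N3: 342 × 483 mm
N4: 241 × 342 mm
N5: 171 × 241 mm
N6: 120 × 171 mm
→ matches N5.

N5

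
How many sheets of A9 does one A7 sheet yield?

A7 = 74 × 105 mm; A9 = 37 × 52 mm.
Each halving step doubles the count; 2 steps from A7 to A9.
2^2 = 4.

4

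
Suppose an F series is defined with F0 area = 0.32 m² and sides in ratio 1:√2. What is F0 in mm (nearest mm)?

476 × 673 mm

Let the short side be w mm. Then w · w√2 = 0.32 m² = 320,000 mm².
w² = 320,000/√2, so w ≈ 475.7 mm; long side = w√2 ≈ 672.7 mm.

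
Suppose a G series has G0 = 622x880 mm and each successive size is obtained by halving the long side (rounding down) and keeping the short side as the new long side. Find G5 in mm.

110 × 155 mm

G1: ⌊880/2⌋ × 622 = 440 × 622 mm
G2: ⌊622/2⌋ × 440 = 311 × 440 mm
G3: ⌊440/2⌋ × 311 = 220 × 311 mm
G4: ⌊311/2⌋ × 220 = 155 × 220 mm
G5: ⌊220/2⌋ × 155 = 110 × 155 mm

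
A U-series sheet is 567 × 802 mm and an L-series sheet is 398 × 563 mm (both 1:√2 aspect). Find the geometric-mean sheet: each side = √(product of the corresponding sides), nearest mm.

475 × 672 mm

Short side: √(567 · 398) = √225666 ≈ 475.0 → 475 mm
Long side: √(802 · 563) = √451526 ≈ 672.0 → 672 mm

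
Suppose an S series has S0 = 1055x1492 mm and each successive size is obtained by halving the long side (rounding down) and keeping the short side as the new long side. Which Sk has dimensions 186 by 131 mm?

S6

S0: 1055 × 1492 mm
S1: 746 × 1055 mm
S2: 527 × 746 mm
S3: 373 × 527 mm
S4: 263 × 373 mm
S5: 186 × 263 mm
S6: 131 × 186 mm
S7: 93 × 131 mm
→ matches S6.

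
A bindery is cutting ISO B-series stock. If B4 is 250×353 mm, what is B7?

B5: ⌊353/2⌋ × 250 = 176 × 250 mm
B6: ⌊250/2⌋ × 176 = 125 × 176 mm
B7: ⌊176/2⌋ × 125 = 88 × 125 mm

88 × 125 mm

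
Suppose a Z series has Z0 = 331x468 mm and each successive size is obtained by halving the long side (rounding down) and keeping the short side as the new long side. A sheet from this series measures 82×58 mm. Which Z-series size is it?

Z5

Z0: 331 × 468 mm
Z1: 234 × 331 mm
Z2: 165 × 234 mm
Z3: 117 × 165 mm
Z4: 82 × 117 mm
Z5: 58 × 82 mm
Z6: 41 × 58 mm
→ matches Z5.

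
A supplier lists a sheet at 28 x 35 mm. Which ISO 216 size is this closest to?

A10 (26 × 37 mm)

Aspect ratio 35/28 ≈ 1.250 (ISO target is √2 ≈ 1.414).
In the A-series (A0 area = 1 m²): A10 = 26 × 37 mm.
Off by 4 mm total — nearest standard size.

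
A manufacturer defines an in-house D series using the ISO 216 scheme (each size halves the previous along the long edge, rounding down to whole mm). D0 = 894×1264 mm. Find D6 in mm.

D1: ⌊1264/2⌋ × 894 = 632 × 894 mm
D2: ⌊894/2⌋ × 632 = 447 × 632 mm
D3: ⌊632/2⌋ × 447 = 316 × 447 mm
D4: ⌊447/2⌋ × 316 = 223 × 316 mm
D5: ⌊316/2⌋ × 223 = 158 × 223 mm
D6: ⌊223/2⌋ × 158 = 111 × 158 mm

111 × 158 mm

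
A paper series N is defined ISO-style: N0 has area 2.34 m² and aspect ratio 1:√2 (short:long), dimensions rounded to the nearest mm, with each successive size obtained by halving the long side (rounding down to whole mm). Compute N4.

Let N0's short side be w mm. w · w√2 = 2.34 m² = 2,340,000 mm², so w ≈ 1286.3 mm and w√2 ≈ 1819.1 mm → N0 = 1286 × 1819 mm.
N1: ⌊1819/2⌋ × 1286 = 909 × 1286 mm
N2: ⌊1286/2⌋ × 909 = 643 × 909 mm
N3: ⌊909/2⌋ × 643 = 454 × 643 mm
N4: ⌊643/2⌋ × 454 = 321 × 454 mm

321 × 454 mm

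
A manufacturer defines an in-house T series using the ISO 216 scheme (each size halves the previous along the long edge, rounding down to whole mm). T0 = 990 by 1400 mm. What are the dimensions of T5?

T1 = 700 × 990 mm (from T0 by 1 halving).
T2: ⌊990/2⌋ × 700 = 495 × 700 mm
T3: ⌊700/2⌋ × 495 = 350 × 495 mm
T4: ⌊495/2⌋ × 350 = 247 × 350 mm
T5: ⌊350/2⌋ × 247 = 175 × 247 mm

175 × 247 mm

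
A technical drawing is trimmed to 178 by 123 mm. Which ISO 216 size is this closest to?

B6 (125 × 176 mm)

Aspect ratio 178/123 ≈ 1.447 (ISO target is √2 ≈ 1.414).
In the B-series (B0 = 1000 × 1414 mm): B6 = 125 × 176 mm.
Off by 4 mm total — nearest standard size.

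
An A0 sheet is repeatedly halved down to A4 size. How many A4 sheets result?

Each ISO step halves the sheet: 1 × A0 → 2 × A1 → 4 × A2 → 8 × A3 → …
From A0 to A4 is 4 halving steps: 2^4 = 16.

16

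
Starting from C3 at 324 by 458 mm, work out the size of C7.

C4: ⌊458/2⌋ × 324 = 229 × 324 mm
C5: ⌊324/2⌋ × 229 = 162 × 229 mm
C6: ⌊229/2⌋ × 162 = 114 × 162 mm
C7: ⌊162/2⌋ × 114 = 81 × 114 mm

81 × 114 mm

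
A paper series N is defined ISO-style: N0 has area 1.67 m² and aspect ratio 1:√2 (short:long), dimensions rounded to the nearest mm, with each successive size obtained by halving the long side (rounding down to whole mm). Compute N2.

543 × 768 mm

Let N0's short side be w mm. w · w√2 = 1.67 m² = 1,670,000 mm², so w ≈ 1086.7 mm and w√2 ≈ 1536.8 mm → N0 = 1087 × 1537 mm.
N1: ⌊1537/2⌋ × 1087 = 768 × 1087 mm
N2: ⌊1087/2⌋ × 768 = 543 × 768 mm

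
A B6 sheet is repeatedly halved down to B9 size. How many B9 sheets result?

B6 = 125 × 176 mm; B9 = 44 × 62 mm.
Each halving step doubles the count; 3 steps from B6 to B9.
2^3 = 8.

8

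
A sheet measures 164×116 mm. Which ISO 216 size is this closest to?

Aspect ratio 164/116 ≈ 1.414 — close to the ISO √2 ≈ 1.414.
In the C-series (envelope sizes, between A and B): C6 = 114 × 162 mm.
Off by 4 mm total — nearest standard size.

C6 (114 × 162 mm)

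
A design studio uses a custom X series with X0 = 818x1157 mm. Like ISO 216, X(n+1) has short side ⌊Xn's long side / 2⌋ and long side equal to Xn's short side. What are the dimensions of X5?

144 × 204 mm

X1: ⌊1157/2⌋ × 818 = 578 × 818 mm
X2: ⌊818/2⌋ × 578 = 409 × 578 mm
X3: ⌊578/2⌋ × 409 = 289 × 409 mm
X4: ⌊409/2⌋ × 289 = 204 × 289 mm
X5: ⌊289/2⌋ × 204 = 144 × 204 mm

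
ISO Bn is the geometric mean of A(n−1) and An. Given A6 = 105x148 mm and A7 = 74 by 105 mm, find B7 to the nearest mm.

Short side: √(105 · 74) = √7770 ≈ 88.1 → 88 mm
Long side: √(148 · 105) = √15540 ≈ 124.7 → 125 mm

88 × 125 mm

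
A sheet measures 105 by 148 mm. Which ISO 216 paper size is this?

Aspect ratio 148/105 ≈ 1.410 — close to the ISO √2 ≈ 1.414.
In the A-series (A0 area = 1 m²): A6 = 105 × 148 mm.

A6 (105 × 148 mm)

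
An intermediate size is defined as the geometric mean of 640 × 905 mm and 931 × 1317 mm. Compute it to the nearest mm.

Short side: √(640 · 931) = √595840 ≈ 771.9 → 772 mm
Long side: √(905 · 1317) = √1191885 ≈ 1091.7 → 1092 mm

772 × 1092 mm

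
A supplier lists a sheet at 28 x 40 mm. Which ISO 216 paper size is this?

Aspect ratio 40/28 ≈ 1.429 — close to the ISO √2 ≈ 1.414.
In the C-series (envelope sizes, between A and B): C10 = 28 × 40 mm.

C10 (28 × 40 mm)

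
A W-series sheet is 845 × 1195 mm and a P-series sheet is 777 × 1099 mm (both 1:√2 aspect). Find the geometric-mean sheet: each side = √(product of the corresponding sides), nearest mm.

Short side: √(845 · 777) = √656565 ≈ 810.3 → 810 mm
Long side: √(1195 · 1099) = √1313305 ≈ 1146.0 → 1146 mm

810 × 1146 mm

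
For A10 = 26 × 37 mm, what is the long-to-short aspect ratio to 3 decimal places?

37 / 26 = 1.423
ISO 216 targets √2 ≈ 1.414; the +0.009 deviation is from mm rounding.

1.423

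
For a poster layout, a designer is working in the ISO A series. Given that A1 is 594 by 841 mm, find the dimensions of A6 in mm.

A2: ⌊841/2⌋ × 594 = 420 × 594 mm
A3: ⌊594/2⌋ × 420 = 297 × 420 mm
A4: ⌊420/2⌋ × 297 = 210 × 297 mm
A5: ⌊297/2⌋ × 210 = 148 × 210 mm
A6: ⌊210/2⌋ × 148 = 105 × 148 mm

105 × 148 mm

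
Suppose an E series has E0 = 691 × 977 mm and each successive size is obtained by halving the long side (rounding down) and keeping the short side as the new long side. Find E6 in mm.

86 × 122 mm

E1: ⌊977/2⌋ × 691 = 488 × 691 mm
E2: ⌊691/2⌋ × 488 = 345 × 488 mm
E3: ⌊488/2⌋ × 345 = 244 × 345 mm
E4: ⌊345/2⌋ × 244 = 172 × 244 mm
E5: ⌊244/2⌋ × 172 = 122 × 172 mm
E6: ⌊172/2⌋ × 122 = 86 × 122 mm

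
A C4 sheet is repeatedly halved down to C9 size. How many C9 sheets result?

32

C4 = 229 × 324 mm; C9 = 40 × 57 mm.
Each halving step doubles the count; 5 steps from C4 to C9.
2^5 = 32.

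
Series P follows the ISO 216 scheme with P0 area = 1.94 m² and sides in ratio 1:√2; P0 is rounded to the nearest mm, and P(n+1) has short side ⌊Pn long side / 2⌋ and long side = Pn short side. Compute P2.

585 × 828 mm

Let P0's short side be w mm. w · w√2 = 1.94 m² = 1,940,000 mm², so w ≈ 1171.2 mm and w√2 ≈ 1656.4 mm → P0 = 1171 × 1656 mm.
P1: ⌊1656/2⌋ × 1171 = 828 × 1171 mm
P2: ⌊1171/2⌋ × 828 = 585 × 828 mm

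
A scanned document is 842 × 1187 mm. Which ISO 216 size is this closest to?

Aspect ratio 1187/842 ≈ 1.410 — close to the ISO √2 ≈ 1.414.
In the A-series (A0 area = 1 m²): A0 = 841 × 1189 mm.
Off by 3 mm total — nearest standard size.

A0 (841 × 1189 mm)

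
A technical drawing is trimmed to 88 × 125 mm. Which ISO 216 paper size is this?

B7 (88 × 125 mm)

Aspect ratio 125/88 ≈ 1.420 — close to the ISO √2 ≈ 1.414.
In the B-series (B0 = 1000 × 1414 mm): B7 = 88 × 125 mm.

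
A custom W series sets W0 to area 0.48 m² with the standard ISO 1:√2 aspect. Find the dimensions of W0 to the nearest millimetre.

Let the short side be w mm. Then w · w√2 = 0.48 m² = 480,000 mm².
w² = 480,000/√2, so w ≈ 582.6 mm; long side = w√2 ≈ 823.9 mm.

583 × 824 mm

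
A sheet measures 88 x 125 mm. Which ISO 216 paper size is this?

B7 (88 × 125 mm)

Aspect ratio 125/88 ≈ 1.420 — close to the ISO √2 ≈ 1.414.
In the B-series (B0 = 1000 × 1414 mm): B7 = 88 × 125 mm.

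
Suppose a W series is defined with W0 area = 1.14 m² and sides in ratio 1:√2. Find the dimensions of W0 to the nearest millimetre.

Let the short side be w mm. Then w · w√2 = 1.14 m² = 1,140,000 mm².
w² = 1,140,000/√2, so w ≈ 897.8 mm; long side = w√2 ≈ 1269.7 mm.

898 × 1270 mm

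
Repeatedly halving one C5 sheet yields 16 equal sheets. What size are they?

C9

16 = 2^4, so 4 halving steps.
C5 → C6 → … → C9 after 4 steps.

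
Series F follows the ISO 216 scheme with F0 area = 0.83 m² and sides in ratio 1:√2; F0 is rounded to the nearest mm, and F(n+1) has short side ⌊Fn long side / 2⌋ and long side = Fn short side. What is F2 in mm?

383 × 541 mm

Let F0's short side be w mm. w · w√2 = 0.83 m² = 830,000 mm², so w ≈ 766.1 mm and w√2 ≈ 1083.4 mm → F0 = 766 × 1083 mm.
F1: ⌊1083/2⌋ × 766 = 541 × 766 mm
F2: ⌊766/2⌋ × 541 = 383 × 541 mm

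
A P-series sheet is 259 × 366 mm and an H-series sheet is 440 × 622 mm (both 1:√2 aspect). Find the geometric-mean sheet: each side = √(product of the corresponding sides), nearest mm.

338 × 477 mm

Short side: √(259 · 440) = √113960 ≈ 337.6 → 338 mm
Long side: √(366 · 622) = √227652 ≈ 477.1 → 477 mm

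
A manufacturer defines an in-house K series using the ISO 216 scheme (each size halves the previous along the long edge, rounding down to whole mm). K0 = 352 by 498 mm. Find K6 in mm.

44 × 62 mm

K1: ⌊498/2⌋ × 352 = 249 × 352 mm
K2: ⌊352/2⌋ × 249 = 176 × 249 mm
K3: ⌊249/2⌋ × 176 = 124 × 176 mm
K4: ⌊176/2⌋ × 124 = 88 × 124 mm
K5: ⌊124/2⌋ × 88 = 62 × 88 mm
K6: ⌊88/2⌋ × 62 = 44 × 62 mm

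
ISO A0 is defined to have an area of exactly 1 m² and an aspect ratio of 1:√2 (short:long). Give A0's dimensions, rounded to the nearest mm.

841 × 1189 mm

Let the short side be w mm. Then the long side is w√2 and w · w√2 = 10⁶ mm².
w² = 10⁶/√2, so w = 1000 / 2^(1/4) ≈ 840.9 mm; long side = 1000 · 2^(1/4) ≈ 1189.2 mm.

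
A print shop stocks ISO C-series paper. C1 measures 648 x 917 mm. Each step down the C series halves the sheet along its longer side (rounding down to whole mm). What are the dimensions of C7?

81 × 114 mm

C2: ⌊917/2⌋ × 648 = 458 × 648 mm
C3: ⌊648/2⌋ × 458 = 324 × 458 mm
C4: ⌊458/2⌋ × 324 = 229 × 324 mm
C5: ⌊324/2⌋ × 229 = 162 × 229 mm
C6: ⌊229/2⌋ × 162 = 114 × 162 mm
C7: ⌊162/2⌋ × 114 = 81 × 114 mm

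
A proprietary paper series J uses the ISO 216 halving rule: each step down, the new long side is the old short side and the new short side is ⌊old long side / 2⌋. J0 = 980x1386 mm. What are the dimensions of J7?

86 × 122 mm

J1 = 693 × 980 mm (from J0 by 1 halving).
J2: ⌊980/2⌋ × 693 = 490 × 693 mm
J3: ⌊693/2⌋ × 490 = 346 × 490 mm
J4: ⌊490/2⌋ × 346 = 245 × 346 mm
J5: ⌊346/2⌋ × 245 = 173 × 245 mm
J6: ⌊245/2⌋ × 173 = 122 × 173 mm
J7: ⌊173/2⌋ × 122 = 86 × 122 mm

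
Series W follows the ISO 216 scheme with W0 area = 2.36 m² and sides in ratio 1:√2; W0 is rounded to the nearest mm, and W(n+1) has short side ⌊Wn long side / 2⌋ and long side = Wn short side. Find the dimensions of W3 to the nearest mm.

456 × 646 mm

Let W0's short side be w mm. w · w√2 = 2.36 m² = 2,360,000 mm², so w ≈ 1291.8 mm and w√2 ≈ 1826.9 mm → W0 = 1292 × 1827 mm.
W1: ⌊1827/2⌋ × 1292 = 913 × 1292 mm
W2: ⌊1292/2⌋ × 913 = 646 × 913 mm
W3: ⌊913/2⌋ × 646 = 456 × 646 mm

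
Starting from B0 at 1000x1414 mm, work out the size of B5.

B1: ⌊1414/2⌋ × 1000 = 707 × 1000 mm
B2: ⌊1000/2⌋ × 707 = 500 × 707 mm
B3: ⌊707/2⌋ × 500 = 353 × 500 mm
B4: ⌊500/2⌋ × 353 = 250 × 353 mm
B5: ⌊353/2⌋ × 250 = 176 × 250 mm

176 × 250 mm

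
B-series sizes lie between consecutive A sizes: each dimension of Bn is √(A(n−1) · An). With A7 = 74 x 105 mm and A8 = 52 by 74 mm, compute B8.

62 × 88 mm

Short side: √(74 · 52) = √3848 ≈ 62.0 → 62 mm
Long side: √(105 · 74) = √7770 ≈ 88.1 → 88 mm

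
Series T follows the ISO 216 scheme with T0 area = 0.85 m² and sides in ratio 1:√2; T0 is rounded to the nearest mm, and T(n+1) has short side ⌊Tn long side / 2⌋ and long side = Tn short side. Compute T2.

387 × 548 mm

Let T0's short side be w mm. w · w√2 = 0.85 m² = 850,000 mm², so w ≈ 775.3 mm and w√2 ≈ 1096.4 mm → T0 = 775 × 1096 mm.
T1: ⌊1096/2⌋ × 775 = 548 × 775 mm
T2: ⌊775/2⌋ × 548 = 387 × 548 mm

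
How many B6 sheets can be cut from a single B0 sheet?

Each ISO step halves the sheet: 1 × B0 → 2 × B1 → 4 × B2 → 8 × B3 → …
From B0 to B6 is 6 halving steps: 2^6 = 64.

64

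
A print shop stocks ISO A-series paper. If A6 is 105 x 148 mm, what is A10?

A7: ⌊148/2⌋ × 105 = 74 × 105 mm
A8: ⌊105/2⌋ × 74 = 52 × 74 mm
A9: ⌊74/2⌋ × 52 = 37 × 52 mm
A10: ⌊52/2⌋ × 37 = 26 × 37 mm

26 × 37 mm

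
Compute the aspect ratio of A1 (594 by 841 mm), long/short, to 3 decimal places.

1.416

841 / 594 = 1.416
ISO 216 targets √2 ≈ 1.414; the +0.002 deviation is from mm rounding.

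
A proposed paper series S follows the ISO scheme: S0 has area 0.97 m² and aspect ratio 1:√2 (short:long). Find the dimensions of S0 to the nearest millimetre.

Let the short side be w mm. Then w · w√2 = 0.97 m² = 970,000 mm².
w² = 970,000/√2, so w ≈ 828.2 mm; long side = w√2 ≈ 1171.2 mm.

828 × 1171 mm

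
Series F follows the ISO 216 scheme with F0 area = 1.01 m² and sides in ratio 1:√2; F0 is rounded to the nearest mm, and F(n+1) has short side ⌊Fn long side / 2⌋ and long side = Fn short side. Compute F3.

298 × 422 mm

Let F0's short side be w mm. w · w√2 = 1.01 m² = 1,010,000 mm², so w ≈ 845.1 mm and w√2 ≈ 1195.1 mm → F0 = 845 × 1195 mm.
F1: ⌊1195/2⌋ × 845 = 597 × 845 mm
F2: ⌊845/2⌋ × 597 = 422 × 597 mm
F3: ⌊597/2⌋ × 422 = 298 × 422 mm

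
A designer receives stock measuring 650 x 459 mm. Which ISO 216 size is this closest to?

C2 (458 × 648 mm)

Aspect ratio 650/459 ≈ 1.416 — close to the ISO √2 ≈ 1.414.
In the C-series (envelope sizes, between A and B): C2 = 458 × 648 mm.
Off by 3 mm total — nearest standard size.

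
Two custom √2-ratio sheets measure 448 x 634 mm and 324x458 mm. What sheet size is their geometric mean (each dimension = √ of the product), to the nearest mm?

381 × 539 mm

Short side: √(448 · 324) = √145152 ≈ 381.0 → 381 mm
Long side: √(634 · 458) = √290372 ≈ 538.9 → 539 mm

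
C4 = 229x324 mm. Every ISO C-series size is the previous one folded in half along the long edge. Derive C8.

57 × 81 mm

C5: ⌊324/2⌋ × 229 = 162 × 229 mm
C6: ⌊229/2⌋ × 162 = 114 × 162 mm
C7: ⌊162/2⌋ × 114 = 81 × 114 mm
C8: ⌊114/2⌋ × 81 = 57 × 81 mm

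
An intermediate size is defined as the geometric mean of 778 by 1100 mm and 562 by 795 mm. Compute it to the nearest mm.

661 × 935 mm

Short side: √(778 · 562) = √437236 ≈ 661.2 → 661 mm
Long side: √(1100 · 795) = √874500 ≈ 935.1 → 935 mm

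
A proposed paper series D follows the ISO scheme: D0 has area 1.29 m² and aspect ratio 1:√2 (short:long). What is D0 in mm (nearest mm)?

955 × 1351 mm

Let the short side be w mm. Then w · w√2 = 1.29 m² = 1,290,000 mm².
w² = 1,290,000/√2, so w ≈ 955.1 mm; long side = w√2 ≈ 1350.7 mm.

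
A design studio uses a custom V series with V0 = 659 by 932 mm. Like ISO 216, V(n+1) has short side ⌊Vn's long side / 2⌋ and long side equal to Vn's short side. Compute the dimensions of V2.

329 × 466 mm

V1: ⌊932/2⌋ × 659 = 466 × 659 mm
V2: ⌊659/2⌋ × 466 = 329 × 466 mm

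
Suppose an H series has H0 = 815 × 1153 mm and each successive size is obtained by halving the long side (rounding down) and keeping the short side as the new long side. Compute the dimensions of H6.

H1: ⌊1153/2⌋ × 815 = 576 × 815 mm
H2: ⌊815/2⌋ × 576 = 407 × 576 mm
H3: ⌊576/2⌋ × 407 = 288 × 407 mm
H4: ⌊407/2⌋ × 288 = 203 × 288 mm
H5: ⌊288/2⌋ × 203 = 144 × 203 mm
H6: ⌊203/2⌋ × 144 = 101 × 144 mm

101 × 144 mm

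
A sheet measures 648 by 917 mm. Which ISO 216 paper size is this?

Aspect ratio 917/648 ≈ 1.415 — close to the ISO √2 ≈ 1.414.
In the C-series (envelope sizes, between A and B): C1 = 648 × 917 mm.

C1 (648 × 917 mm)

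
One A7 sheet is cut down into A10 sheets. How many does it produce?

8

Each ISO step halves the sheet: 1 × A7 → 2 × A8 → 4 × A9 → 8 × A10
From A7 to A10 is 3 halving steps: 2^3 = 8.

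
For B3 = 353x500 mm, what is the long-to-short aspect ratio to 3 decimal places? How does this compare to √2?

500 / 353 = 1.416
ISO 216 targets √2 ≈ 1.414; the +0.002 deviation is from mm rounding.

1.416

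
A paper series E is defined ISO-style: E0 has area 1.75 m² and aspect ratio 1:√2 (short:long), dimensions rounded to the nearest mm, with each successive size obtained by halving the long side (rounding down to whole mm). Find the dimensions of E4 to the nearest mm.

Let E0's short side be w mm. w · w√2 = 1.75 m² = 1,750,000 mm², so w ≈ 1112.4 mm and w√2 ≈ 1573.2 mm → E0 = 1112 × 1573 mm.
E1: ⌊1573/2⌋ × 1112 = 786 × 1112 mm
E2: ⌊1112/2⌋ × 786 = 556 × 786 mm
E3: ⌊786/2⌋ × 556 = 393 × 556 mm
E4: ⌊556/2⌋ × 393 = 278 × 393 mm

278 × 393 mm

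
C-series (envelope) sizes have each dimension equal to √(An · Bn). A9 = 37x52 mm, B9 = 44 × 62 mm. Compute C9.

Short side: √(37 · 44) = √1628 ≈ 40.3 → 40 mm
Long side: √(52 · 62) = √3224 ≈ 56.8 → 57 mm

40 × 57 mm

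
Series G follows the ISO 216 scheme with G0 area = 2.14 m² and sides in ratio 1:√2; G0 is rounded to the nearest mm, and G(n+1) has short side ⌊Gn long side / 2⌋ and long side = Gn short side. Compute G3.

435 × 615 mm

Let G0's short side be w mm. w · w√2 = 2.14 m² = 2,140,000 mm², so w ≈ 1230.1 mm and w√2 ≈ 1739.7 mm → G0 = 1230 × 1740 mm.
G1: ⌊1740/2⌋ × 1230 = 870 × 1230 mm
G2: ⌊1230/2⌋ × 870 = 615 × 870 mm
G3: ⌊870/2⌋ × 615 = 435 × 615 mm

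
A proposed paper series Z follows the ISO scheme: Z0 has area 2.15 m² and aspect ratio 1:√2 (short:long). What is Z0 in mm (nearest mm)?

Let the short side be w mm. Then w · w√2 = 2.15 m² = 2,150,000 mm².
w² = 2,150,000/√2, so w ≈ 1233.0 mm; long side = w√2 ≈ 1743.7 mm.

1233 × 1744 mm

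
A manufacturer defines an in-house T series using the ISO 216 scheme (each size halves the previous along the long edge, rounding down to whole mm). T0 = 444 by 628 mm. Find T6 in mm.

T1: ⌊628/2⌋ × 444 = 314 × 444 mm
T2: ⌊444/2⌋ × 314 = 222 × 314 mm
T3: ⌊314/2⌋ × 222 = 157 × 222 mm
T4: ⌊222/2⌋ × 157 = 111 × 157 mm
T5: ⌊157/2⌋ × 111 = 78 × 111 mm
T6: ⌊111/2⌋ × 78 = 55 × 78 mm

55 × 78 mm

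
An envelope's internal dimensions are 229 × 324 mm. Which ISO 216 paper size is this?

C4 (229 × 324 mm)

Aspect ratio 324/229 ≈ 1.415 — close to the ISO √2 ≈ 1.414.
In the C-series (envelope sizes, between A and B): C4 = 229 × 324 mm.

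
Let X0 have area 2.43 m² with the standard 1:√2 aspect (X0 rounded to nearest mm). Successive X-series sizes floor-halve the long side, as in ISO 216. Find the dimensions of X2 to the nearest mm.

Let X0's short side be w mm. w · w√2 = 2.43 m² = 2,430,000 mm², so w ≈ 1310.8 mm and w√2 ≈ 1853.8 mm → X0 = 1311 × 1854 mm.
X1: ⌊1854/2⌋ × 1311 = 927 × 1311 mm
X2: ⌊1311/2⌋ × 927 = 655 × 927 mm

655 × 927 mm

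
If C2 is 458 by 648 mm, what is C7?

C3: ⌊648/2⌋ × 458 = 324 × 458 mm
C4: ⌊458/2⌋ × 324 = 229 × 324 mm
C5: ⌊324/2⌋ × 229 = 162 × 229 mm
C6: ⌊229/2⌋ × 162 = 114 × 162 mm
C7: ⌊162/2⌋ × 114 = 81 × 114 mm

81 × 114 mm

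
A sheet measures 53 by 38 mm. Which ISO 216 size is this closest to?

Aspect ratio 53/38 ≈ 1.395 (ISO target is √2 ≈ 1.414).
In the A-series (A0 area = 1 m²): A9 = 37 × 52 mm.
Off by 2 mm total — nearest standard size.

A9 (37 × 52 mm)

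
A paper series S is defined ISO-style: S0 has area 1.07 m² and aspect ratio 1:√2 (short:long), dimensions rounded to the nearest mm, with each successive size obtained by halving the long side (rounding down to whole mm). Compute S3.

Let S0's short side be w mm. w · w√2 = 1.07 m² = 1,070,000 mm², so w ≈ 869.8 mm and w√2 ≈ 1230.1 mm → S0 = 870 × 1230 mm.
S1: ⌊1230/2⌋ × 870 = 615 × 870 mm
S2: ⌊870/2⌋ × 615 = 435 × 615 mm
S3: ⌊615/2⌋ × 435 = 307 × 435 mm

307 × 435 mm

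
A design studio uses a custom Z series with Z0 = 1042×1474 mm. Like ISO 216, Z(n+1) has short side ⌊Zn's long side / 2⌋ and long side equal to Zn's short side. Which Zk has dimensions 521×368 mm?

Z3

Z0: 1042 × 1474 mm
Z1: 737 × 1042 mm
Z2: 521 × 737 mm
Z3: 368 × 521 mm
Z4: 260 × 368 mm
→ matches Z3.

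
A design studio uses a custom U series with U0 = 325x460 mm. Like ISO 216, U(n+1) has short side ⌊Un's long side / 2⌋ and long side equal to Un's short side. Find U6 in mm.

U1: ⌊460/2⌋ × 325 = 230 × 325 mm
U2: ⌊325/2⌋ × 230 = 162 × 230 mm
U3: ⌊230/2⌋ × 162 = 115 × 162 mm
U4: ⌊162/2⌋ × 115 = 81 × 115 mm
U5: ⌊115/2⌋ × 81 = 57 × 81 mm
U6: ⌊81/2⌋ × 57 = 40 × 57 mm

40 × 57 mm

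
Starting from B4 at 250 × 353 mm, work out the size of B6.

B5: ⌊353/2⌋ × 250 = 176 × 250 mm
B6: ⌊250/2⌋ × 176 = 125 × 176 mm

125 × 176 mm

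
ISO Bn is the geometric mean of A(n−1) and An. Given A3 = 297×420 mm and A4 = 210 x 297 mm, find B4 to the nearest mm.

Short side: √(297 · 210) = √62370 ≈ 249.7 → 250 mm
Long side: √(420 · 297) = √124740 ≈ 353.2 → 353 mm

250 × 353 mm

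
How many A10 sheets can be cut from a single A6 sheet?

16

A6 = 105 × 148 mm; A10 = 26 × 37 mm.
Each halving step doubles the count; 4 steps from A6 to A10.
2^4 = 16.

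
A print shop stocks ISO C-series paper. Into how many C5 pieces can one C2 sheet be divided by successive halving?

8

Each ISO step halves the sheet: 1 × C2 → 2 × C3 → 4 × C4 → 8 × C5
From C2 to C5 is 3 halving steps: 2^3 = 8.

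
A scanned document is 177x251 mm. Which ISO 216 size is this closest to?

Aspect ratio 251/177 ≈ 1.418 — close to the ISO √2 ≈ 1.414.
In the B-series (B0 = 1000 × 1414 mm): B5 = 176 × 250 mm.
Off by 2 mm total — nearest standard size.

B5 (176 × 250 mm)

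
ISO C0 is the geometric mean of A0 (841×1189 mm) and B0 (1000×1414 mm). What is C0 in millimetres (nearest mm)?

917 × 1297 mm

Short: √(841 · 1000) = √841000 ≈ 917.1 mm.
Long: √(1189 · 1414) = √1681246 ≈ 1296.6 mm.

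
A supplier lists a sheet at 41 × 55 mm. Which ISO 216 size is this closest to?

C9 (40 × 57 mm)

Aspect ratio 55/41 ≈ 1.341 (ISO target is √2 ≈ 1.414).
In the C-series (envelope sizes, between A and B): C9 = 40 × 57 mm.
Off by 3 mm total — nearest standard size.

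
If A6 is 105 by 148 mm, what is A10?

26 × 37 mm

A7: ⌊148/2⌋ × 105 = 74 × 105 mm
A8: ⌊105/2⌋ × 74 = 52 × 74 mm
A9: ⌊74/2⌋ × 52 = 37 × 52 mm
A10: ⌊52/2⌋ × 37 = 26 × 37 mm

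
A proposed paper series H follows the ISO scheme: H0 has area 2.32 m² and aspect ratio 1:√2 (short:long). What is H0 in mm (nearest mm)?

Let the short side be w mm. Then w · w√2 = 2.32 m² = 2,320,000 mm².
w² = 2,320,000/√2, so w ≈ 1280.8 mm; long side = w√2 ≈ 1811.3 mm.

1281 × 1811 mm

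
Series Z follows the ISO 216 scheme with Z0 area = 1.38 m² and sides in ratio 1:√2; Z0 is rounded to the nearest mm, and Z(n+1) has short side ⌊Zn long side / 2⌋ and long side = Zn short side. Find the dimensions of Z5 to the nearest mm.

174 × 247 mm

Let Z0's short side be w mm. w · w√2 = 1.38 m² = 1,380,000 mm², so w ≈ 987.8 mm and w√2 ≈ 1397.0 mm → Z0 = 988 × 1397 mm.
Z1: ⌊1397/2⌋ × 988 = 698 × 988 mm
Z2: ⌊988/2⌋ × 698 = 494 × 698 mm
Z3: ⌊698/2⌋ × 494 = 349 × 494 mm
Z4: ⌊494/2⌋ × 349 = 247 × 349 mm
Z5: ⌊349/2⌋ × 247 = 174 × 247 mm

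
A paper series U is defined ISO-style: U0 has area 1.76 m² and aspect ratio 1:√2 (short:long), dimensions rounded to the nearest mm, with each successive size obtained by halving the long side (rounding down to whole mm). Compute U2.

Let U0's short side be w mm. w · w√2 = 1.76 m² = 1,760,000 mm², so w ≈ 1115.6 mm and w√2 ≈ 1577.7 mm → U0 = 1116 × 1578 mm.
U1: ⌊1578/2⌋ × 1116 = 789 × 1116 mm
U2: ⌊1116/2⌋ × 789 = 558 × 789 mm

558 × 789 mm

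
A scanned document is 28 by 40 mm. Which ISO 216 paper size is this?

C10 (28 × 40 mm)

Aspect ratio 40/28 ≈ 1.429 — close to the ISO √2 ≈ 1.414.
In the C-series (envelope sizes, between A and B): C10 = 28 × 40 mm.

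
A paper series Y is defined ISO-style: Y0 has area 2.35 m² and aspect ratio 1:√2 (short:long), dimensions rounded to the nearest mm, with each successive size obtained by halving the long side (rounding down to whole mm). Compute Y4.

322 × 455 mm

Let Y0's short side be w mm. w · w√2 = 2.35 m² = 2,350,000 mm², so w ≈ 1289.1 mm and w√2 ≈ 1823.0 mm → Y0 = 1289 × 1823 mm.
Y1: ⌊1823/2⌋ × 1289 = 911 × 1289 mm
Y2: ⌊1289/2⌋ × 911 = 644 × 911 mm
Y3: ⌊911/2⌋ × 644 = 455 × 644 mm
Y4: ⌊644/2⌋ × 455 = 322 × 455 mm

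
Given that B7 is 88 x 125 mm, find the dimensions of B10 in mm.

31 × 44 mm

B8: ⌊125/2⌋ × 88 = 62 × 88 mm
B9: ⌊88/2⌋ × 62 = 44 × 62 mm
B10: ⌊62/2⌋ × 44 = 31 × 44 mm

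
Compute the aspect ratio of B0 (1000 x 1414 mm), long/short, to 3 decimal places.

1414 / 1000 = 1.414
Matches √2 ≈ 1.414 — the ISO 216 defining ratio.

1.414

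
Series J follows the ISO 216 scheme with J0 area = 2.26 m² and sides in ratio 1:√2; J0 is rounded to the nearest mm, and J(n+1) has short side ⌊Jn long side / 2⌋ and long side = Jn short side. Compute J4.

Let J0's short side be w mm. w · w√2 = 2.26 m² = 2,260,000 mm², so w ≈ 1264.1 mm and w√2 ≈ 1787.8 mm → J0 = 1264 × 1788 mm.
J1: ⌊1788/2⌋ × 1264 = 894 × 1264 mm
J2: ⌊1264/2⌋ × 894 = 632 × 894 mm
J3: ⌊894/2⌋ × 632 = 447 × 632 mm
J4: ⌊632/2⌋ × 447 = 316 × 447 mm

316 × 447 mm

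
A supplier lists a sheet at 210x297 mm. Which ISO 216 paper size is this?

Aspect ratio 297/210 ≈ 1.414 — close to the ISO √2 ≈ 1.414.
In the A-series (A0 area = 1 m²): A4 = 210 × 297 mm.

A4 (210 × 297 mm)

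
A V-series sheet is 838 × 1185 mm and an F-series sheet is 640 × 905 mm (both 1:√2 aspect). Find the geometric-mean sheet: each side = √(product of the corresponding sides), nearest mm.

Short side: √(838 · 640) = √536320 ≈ 732.3 → 732 mm
Long side: √(1185 · 905) = √1072425 ≈ 1035.6 → 1036 mm

732 × 1036 mm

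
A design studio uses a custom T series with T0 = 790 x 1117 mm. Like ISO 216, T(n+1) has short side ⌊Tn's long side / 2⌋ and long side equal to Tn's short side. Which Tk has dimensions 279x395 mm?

T0: 790 × 1117 mm
T1: 558 × 790 mm
T2: 395 × 558 mm
T3: 279 × 395 mm
T4: 197 × 279 mm
→ matches T3.

T3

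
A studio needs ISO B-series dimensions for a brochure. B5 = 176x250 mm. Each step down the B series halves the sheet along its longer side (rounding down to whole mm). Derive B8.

62 × 88 mm

B6: ⌊250/2⌋ × 176 = 125 × 176 mm
B7: ⌊176/2⌋ × 125 = 88 × 125 mm
B8: ⌊125/2⌋ × 88 = 62 × 88 mm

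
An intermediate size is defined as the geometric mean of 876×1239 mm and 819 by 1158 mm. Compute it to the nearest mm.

847 × 1198 mm

Short side: √(876 · 819) = √717444 ≈ 847.0 → 847 mm
Long side: √(1239 · 1158) = √1434762 ≈ 1197.8 → 1198 mm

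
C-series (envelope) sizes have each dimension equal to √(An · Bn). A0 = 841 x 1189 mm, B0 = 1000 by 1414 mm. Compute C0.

917 × 1297 mm

Short side: √(841 · 1000) = √841000 ≈ 917.1 → 917 mm
Long side: √(1189 · 1414) = √1681246 ≈ 1296.6 → 1297 mm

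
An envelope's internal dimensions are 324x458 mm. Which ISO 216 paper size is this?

Aspect ratio 458/324 ≈ 1.414 — close to the ISO √2 ≈ 1.414.
In the C-series (envelope sizes, between A and B): C3 = 324 × 458 mm.

C3 (324 × 458 mm)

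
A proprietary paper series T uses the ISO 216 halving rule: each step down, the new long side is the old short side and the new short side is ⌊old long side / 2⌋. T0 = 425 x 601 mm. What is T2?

T1: ⌊601/2⌋ × 425 = 300 × 425 mm
T2: ⌊425/2⌋ × 300 = 212 × 300 mm

212 × 300 mm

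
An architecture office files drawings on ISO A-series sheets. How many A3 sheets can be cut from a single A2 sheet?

Each ISO step halves the sheet: 1 × A2 → 2 × A3
From A2 to A3 is 1 halving step: 2^1 = 2.

2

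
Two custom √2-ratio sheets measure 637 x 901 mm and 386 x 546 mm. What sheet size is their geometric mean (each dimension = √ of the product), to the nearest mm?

496 × 701 mm

Short side: √(637 · 386) = √245882 ≈ 495.9 → 496 mm
Long side: √(901 · 546) = √491946 ≈ 701.4 → 701 mm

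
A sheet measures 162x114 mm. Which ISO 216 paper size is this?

C6 (114 × 162 mm)

Aspect ratio 162/114 ≈ 1.421 — close to the ISO √2 ≈ 1.414.
In the C-series (envelope sizes, between A and B): C6 = 114 × 162 mm.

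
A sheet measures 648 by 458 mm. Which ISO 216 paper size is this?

C2 (458 × 648 mm)

Aspect ratio 648/458 ≈ 1.415 — close to the ISO √2 ≈ 1.414.
In the C-series (envelope sizes, between A and B): C2 = 458 × 648 mm.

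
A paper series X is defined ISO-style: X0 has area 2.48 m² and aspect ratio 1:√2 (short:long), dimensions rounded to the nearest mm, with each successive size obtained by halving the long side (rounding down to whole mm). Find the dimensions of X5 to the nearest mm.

Let X0's short side be w mm. w · w√2 = 2.48 m² = 2,480,000 mm², so w ≈ 1324.2 mm and w√2 ≈ 1872.8 mm → X0 = 1324 × 1873 mm.
X1: ⌊1873/2⌋ × 1324 = 936 × 1324 mm
X2: ⌊1324/2⌋ × 936 = 662 × 936 mm
X3: ⌊936/2⌋ × 662 = 468 × 662 mm
X4: ⌊662/2⌋ × 468 = 331 × 468 mm
X5: ⌊468/2⌋ × 331 = 234 × 331 mm

234 × 331 mm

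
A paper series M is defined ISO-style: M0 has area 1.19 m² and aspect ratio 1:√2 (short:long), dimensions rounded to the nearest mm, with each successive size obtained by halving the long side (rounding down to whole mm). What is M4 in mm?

229 × 324 mm

Let M0's short side be w mm. w · w√2 = 1.19 m² = 1,190,000 mm², so w ≈ 917.3 mm and w√2 ≈ 1297.3 mm → M0 = 917 × 1297 mm.
M1: ⌊1297/2⌋ × 917 = 648 × 917 mm
M2: ⌊917/2⌋ × 648 = 458 × 648 mm
M3: ⌊648/2⌋ × 458 = 324 × 458 mm
M4: ⌊458/2⌋ × 324 = 229 × 324 mm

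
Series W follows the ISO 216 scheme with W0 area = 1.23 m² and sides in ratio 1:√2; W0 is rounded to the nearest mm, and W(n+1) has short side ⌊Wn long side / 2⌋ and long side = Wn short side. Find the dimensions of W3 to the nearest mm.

329 × 466 mm

Let W0's short side be w mm. w · w√2 = 1.23 m² = 1,230,000 mm², so w ≈ 932.6 mm and w√2 ≈ 1318.9 mm → W0 = 933 × 1319 mm.
W1: ⌊1319/2⌋ × 933 = 659 × 933 mm
W2: ⌊933/2⌋ × 659 = 466 × 659 mm
W3: ⌊659/2⌋ × 466 = 329 × 466 mm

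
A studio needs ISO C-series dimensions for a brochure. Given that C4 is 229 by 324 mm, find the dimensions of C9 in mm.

C5: ⌊324/2⌋ × 229 = 162 × 229 mm
C6: ⌊229/2⌋ × 162 = 114 × 162 mm
C7: ⌊162/2⌋ × 114 = 81 × 114 mm
C8: ⌊114/2⌋ × 81 = 57 × 81 mm
C9: ⌊81/2⌋ × 57 = 40 × 57 mm

40 × 57 mm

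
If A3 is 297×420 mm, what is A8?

52 × 74 mm

A4: ⌊420/2⌋ × 297 = 210 × 297 mm
A5: ⌊297/2⌋ × 210 = 148 × 210 mm
A6: ⌊210/2⌋ × 148 = 105 × 148 mm
A7: ⌊148/2⌋ × 105 = 74 × 105 mm
A8: ⌊105/2⌋ × 74 = 52 × 74 mm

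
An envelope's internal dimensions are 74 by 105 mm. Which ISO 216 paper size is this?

A7 (74 × 105 mm)

Aspect ratio 105/74 ≈ 1.419 — close to the ISO √2 ≈ 1.414.
In the A-series (A0 area = 1 m²): A7 = 74 × 105 mm.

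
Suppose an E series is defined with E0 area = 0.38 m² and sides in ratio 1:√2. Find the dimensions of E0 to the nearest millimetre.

518 × 733 mm

Let the short side be w mm. Then w · w√2 = 0.38 m² = 380,000 mm².
w² = 380,000/√2, so w ≈ 518.4 mm; long side = w√2 ≈ 733.1 mm.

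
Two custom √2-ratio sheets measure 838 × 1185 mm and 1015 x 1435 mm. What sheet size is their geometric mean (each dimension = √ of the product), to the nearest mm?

Short side: √(838 · 1015) = √850570 ≈ 922.3 → 922 mm
Long side: √(1185 · 1435) = √1700475 ≈ 1304.0 → 1304 mm

922 × 1304 mm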